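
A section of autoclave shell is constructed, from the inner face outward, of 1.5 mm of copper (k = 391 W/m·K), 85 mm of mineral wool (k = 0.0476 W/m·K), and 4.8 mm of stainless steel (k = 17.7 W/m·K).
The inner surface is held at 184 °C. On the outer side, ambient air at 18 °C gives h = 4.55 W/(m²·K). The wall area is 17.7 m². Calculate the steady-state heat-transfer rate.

Model the wall as resistances in series:
R_copper = L/(kA) = 0.0015/(391×17.7) = 2.167×10^-7 K/W
R_mineral wool = L/(kA) = 0.085/(0.0476×17.7) = 0.1009 K/W
R_stainless steel = L/(kA) = 0.0048/(17.7×17.7) = 1.532×10^-5 K/W
R_outer film = 1/(h_o·A) = 1/(4.55×17.7) = 0.01242 K/W
R_total = 0.1133 K/W
Q = ΔT / R_total = 166 / 0.1133

Q ≈ 1460 W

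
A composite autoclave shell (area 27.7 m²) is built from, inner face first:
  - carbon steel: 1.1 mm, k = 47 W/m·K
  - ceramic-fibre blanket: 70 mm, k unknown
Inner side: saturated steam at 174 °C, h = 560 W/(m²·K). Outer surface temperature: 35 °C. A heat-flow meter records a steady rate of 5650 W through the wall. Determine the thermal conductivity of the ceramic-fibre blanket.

Thermal resistances in series:
R_inner film = 1/(h_i·A) = 1/(560×27.7) = 6.447×10^-5 K/W
R_carbon steel = L/(kA) = 0.0011/(47×27.7) = 8.449×10^-7 K/W
Sum of known resistances R_other = 6.531×10^-5 K/W
Total R = ΔT/Q = 139/5650 = 0.0246 K/W
R_ceramic-fibre blanket = R_total − R_other = 0.02454 K/W
k = L/(R·A) = 0.07/(0.02454×27.7)

k ≈ 0.103 W/(m·K)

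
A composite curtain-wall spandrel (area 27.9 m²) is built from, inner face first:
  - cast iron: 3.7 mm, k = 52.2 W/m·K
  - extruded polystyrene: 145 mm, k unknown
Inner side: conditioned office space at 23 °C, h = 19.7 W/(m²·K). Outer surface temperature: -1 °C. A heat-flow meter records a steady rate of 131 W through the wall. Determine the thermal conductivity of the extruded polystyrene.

k ≈ 0.0287 W/(m·K)

Thermal resistances in series:
R_inner film = 1/(h_i·A) = 1/(19.7×27.9) = 0.001819 K/W
R_cast iron = L/(kA) = 0.0037/(52.2×27.9) = 2.541×10^-6 K/W
Sum of known resistances R_other = 0.001822 K/W
Total R = ΔT/Q = 24/131 = 0.1832 K/W
R_extruded polystyrene = R_total − R_other = 0.1814 K/W
k = L/(R·A) = 0.145/(0.1814×27.9)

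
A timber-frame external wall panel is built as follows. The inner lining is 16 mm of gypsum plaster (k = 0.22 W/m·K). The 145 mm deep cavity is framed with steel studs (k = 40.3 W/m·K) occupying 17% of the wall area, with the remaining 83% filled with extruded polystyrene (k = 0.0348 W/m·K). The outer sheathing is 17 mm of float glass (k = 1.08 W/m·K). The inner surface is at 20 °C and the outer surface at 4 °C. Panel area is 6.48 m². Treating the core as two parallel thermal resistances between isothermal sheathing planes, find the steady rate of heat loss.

Q ≈ 946 W

Sheathing layers in series; stud and cavity paths in parallel between them.
R_inner = 0.016/(0.22×6.48) = 0.01122 K/W
R_stud  = 0.145/(40.3×0.17×6.48) = 0.003266 K/W
R_cav   = 0.145/(0.0348×0.83×6.48) = 0.7747 K/W
1/R_core = 1/R_stud + 1/R_cav → R_core = 0.003252 K/W
R_outer = 0.017/(1.08×6.48) = 0.002429 K/W
R_total = 0.0169 K/W
Q = ΔT/R_total = 16/0.0169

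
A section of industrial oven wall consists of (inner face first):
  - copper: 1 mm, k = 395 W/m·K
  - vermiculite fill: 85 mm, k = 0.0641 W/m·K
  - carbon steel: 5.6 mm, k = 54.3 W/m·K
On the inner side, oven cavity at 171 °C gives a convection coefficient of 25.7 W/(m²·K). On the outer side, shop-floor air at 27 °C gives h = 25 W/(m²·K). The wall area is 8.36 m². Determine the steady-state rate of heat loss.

Series thermal resistances:
R_inner film = 1/(h_i·A) = 1/(25.7×8.36) = 0.004654 K/W
R_copper = L/(kA) = 0.001/(395×8.36) = 3.028×10^-7 K/W
R_vermiculite fill = L/(kA) = 0.085/(0.0641×8.36) = 0.1586 K/W
R_carbon steel = L/(kA) = 0.0056/(54.3×8.36) = 1.234×10^-5 K/W
R_outer film = 1/(h_o·A) = 1/(25×8.36) = 0.004785 K/W
R_total = 0.1681 K/W
Q = ΔT / R_total = 144 / 0.1681

Q ≈ 857 W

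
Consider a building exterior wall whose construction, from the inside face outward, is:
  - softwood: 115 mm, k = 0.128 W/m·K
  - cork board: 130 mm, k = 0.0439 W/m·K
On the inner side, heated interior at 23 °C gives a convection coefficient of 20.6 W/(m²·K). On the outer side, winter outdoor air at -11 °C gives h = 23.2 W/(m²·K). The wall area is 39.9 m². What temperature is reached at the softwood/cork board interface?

Model the wall as resistances in series:
R_inner film = 1/(h_i·A) = 1/(20.6×39.9) = 0.001217 K/W
R_softwood = L/(kA) = 0.115/(0.128×39.9) = 0.02252 K/W
R_cork board = L/(kA) = 0.13/(0.0439×39.9) = 0.07422 K/W
R_outer film = 1/(h_o·A) = 1/(23.2×39.9) = 0.00108 K/W
R_total = 0.09903 K/W;  Q = ΔT/R_total = 34/0.09903 = 343.3 W
T_interface = T_inner − Q·ΣR(inner→interface) = 23 − 343×0.02373

T ≈ 14.9 °C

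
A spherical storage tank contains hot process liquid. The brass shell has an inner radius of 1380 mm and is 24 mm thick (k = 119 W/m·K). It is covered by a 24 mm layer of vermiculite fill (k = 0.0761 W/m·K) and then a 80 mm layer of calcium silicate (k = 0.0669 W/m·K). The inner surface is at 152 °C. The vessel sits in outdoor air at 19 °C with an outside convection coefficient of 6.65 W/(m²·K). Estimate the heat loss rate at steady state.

For a spherical shell R = (1/r₁ − 1/r₂)/(4πk); film R = 1/(h·4πr²). In series:
R_brass shell = (1/1.38 − 1/1.404)/(4π×119) = 8.283×10^-6 K/W
R_vermiculite fill = (1/1.404 − 1/1.428)/(4π×0.0761) = 0.01252 K/W
R_calcium silicate = (1/1.428 − 1/1.508)/(4π×0.0669) = 0.04419 K/W
R_outer film = 1/(h·4πr_o²) = 1/(6.65×4π×1.508²) = 0.005262 K/W
R_total = 0.06198 K/W
Q = ΔT/R_total = 133/0.06198

Q ≈ 2150 W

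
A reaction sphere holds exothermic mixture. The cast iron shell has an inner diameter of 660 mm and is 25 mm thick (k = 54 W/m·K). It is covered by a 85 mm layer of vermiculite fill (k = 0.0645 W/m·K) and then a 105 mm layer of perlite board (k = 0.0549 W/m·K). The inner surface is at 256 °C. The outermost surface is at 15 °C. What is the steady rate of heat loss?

Radial (spherical) resistances in series:
R_cast iron shell = (1/0.33 − 1/0.355)/(4π×54) = 3.145×10^-4 K/W
R_vermiculite fill = (1/0.355 − 1/0.44)/(4π×0.0645) = 0.6714 K/W
R_perlite board = (1/0.44 − 1/0.545)/(4π×0.0549) = 0.6347 K/W
R_total = 1.306 K/W
Q = ΔT/R_total = 241/1.306

Q ≈ 184 W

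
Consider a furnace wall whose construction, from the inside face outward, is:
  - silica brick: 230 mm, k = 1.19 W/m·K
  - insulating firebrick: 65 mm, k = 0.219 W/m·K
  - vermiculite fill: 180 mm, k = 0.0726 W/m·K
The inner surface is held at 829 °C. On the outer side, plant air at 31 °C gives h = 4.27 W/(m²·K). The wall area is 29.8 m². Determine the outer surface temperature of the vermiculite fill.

T ≈ 89.3 °C

Treating each layer as a thermal resistance in series:
R_silica brick = L/(kA) = 0.23/(1.19×29.8) = 0.006486 K/W
R_insulating firebrick = L/(kA) = 0.065/(0.219×29.8) = 0.00996 K/W
R_vermiculite fill = L/(kA) = 0.18/(0.0726×29.8) = 0.0832 K/W
R_outer film = 1/(h_o·A) = 1/(4.27×29.8) = 0.007859 K/W
R_total = 0.1075 K/W;  Q = ΔT/R_total = 798/0.1075 = 7423 W
T_interface = T_inner − Q·ΣR(inner→interface) = 829 − 7420×0.09964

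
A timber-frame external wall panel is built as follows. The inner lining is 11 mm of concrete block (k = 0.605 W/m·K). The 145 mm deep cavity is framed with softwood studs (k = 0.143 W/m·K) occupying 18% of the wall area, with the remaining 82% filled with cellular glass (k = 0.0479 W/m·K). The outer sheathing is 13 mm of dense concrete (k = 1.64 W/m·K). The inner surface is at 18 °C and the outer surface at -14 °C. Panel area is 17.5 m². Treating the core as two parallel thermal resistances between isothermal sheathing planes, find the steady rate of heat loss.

Sheathing layers in series; stud and cavity paths in parallel between them.
R_inner = 0.011/(0.605×17.5) = 0.001039 K/W
R_stud  = 0.145/(0.143×0.18×17.5) = 0.3219 K/W
R_cav   = 0.145/(0.0479×0.82×17.5) = 0.211 K/W
1/R_core = 1/R_stud + 1/R_cav → R_core = 0.1274 K/W
R_outer = 0.013/(1.64×17.5) = 4.53×10^-4 K/W
R_total = 0.1289 K/W
Q = ΔT/R_total = 32/0.1289

Q ≈ 248 W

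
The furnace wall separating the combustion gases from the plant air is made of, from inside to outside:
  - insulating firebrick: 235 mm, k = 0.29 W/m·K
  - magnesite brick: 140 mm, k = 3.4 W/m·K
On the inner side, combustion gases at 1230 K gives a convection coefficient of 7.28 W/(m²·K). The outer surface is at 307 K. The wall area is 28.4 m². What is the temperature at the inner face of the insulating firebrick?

Model the wall as resistances in series:
R_inner film = 1/(h_i·A) = 1/(7.28×28.4) = 0.004837 K/W
R_insulating firebrick = L/(kA) = 0.235/(0.29×28.4) = 0.02853 K/W
R_magnesite brick = L/(kA) = 0.14/(3.4×28.4) = 0.00145 K/W
R_total = 0.03482 K/W;  Q = ΔT/R_total = 923/0.03482 = 26510 W
T_interface = T_inner − Q·ΣR(inner→interface) = 1230 − 26500×0.004837

T ≈ 1100 K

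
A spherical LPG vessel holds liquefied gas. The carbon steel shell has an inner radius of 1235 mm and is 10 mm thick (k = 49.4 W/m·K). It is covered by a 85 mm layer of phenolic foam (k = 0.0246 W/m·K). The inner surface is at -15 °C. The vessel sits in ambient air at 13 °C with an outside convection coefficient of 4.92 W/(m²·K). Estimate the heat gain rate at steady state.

Q ≈ 160 W

For a spherical shell R = (1/r₁ − 1/r₂)/(4πk); film R = 1/(h·4πr²). In series:
R_carbon steel shell = (1/1.235 − 1/1.245)/(4π×49.4) = 1.048×10^-5 K/W
R_phenolic foam = (1/1.245 − 1/1.33)/(4π×0.0246) = 0.1661 K/W
R_outer film = 1/(h·4πr_o²) = 1/(4.92×4π×1.33²) = 0.009144 K/W
R_total = 0.1752 K/W
Q = ΔT/R_total = 28/0.1752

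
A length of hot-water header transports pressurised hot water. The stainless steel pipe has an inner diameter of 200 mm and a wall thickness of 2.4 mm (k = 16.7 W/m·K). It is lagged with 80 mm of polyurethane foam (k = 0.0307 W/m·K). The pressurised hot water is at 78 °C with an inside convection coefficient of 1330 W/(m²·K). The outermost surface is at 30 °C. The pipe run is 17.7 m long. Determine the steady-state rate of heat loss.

Q ≈ 284 W

Cylindrical conduction, so R = ln(r₂/r₁)/(2πkL) per layer, in series:
R_inner film = 1/(h_i·2πr₁L) = 1/(1330×2π×0.1×17.7) = 6.761×10^-5 K/W
R_stainless steel pipe wall = ln(102.4/100)/(2π×16.7×17.7) = 1.277×10^-5 K/W
R_polyurethane foam = ln(182.4/102.4)/(2π×0.0307×17.7) = 0.1691 K/W
R_total = 0.1692 K/W
Q = ΔT/R_total = 48/0.1692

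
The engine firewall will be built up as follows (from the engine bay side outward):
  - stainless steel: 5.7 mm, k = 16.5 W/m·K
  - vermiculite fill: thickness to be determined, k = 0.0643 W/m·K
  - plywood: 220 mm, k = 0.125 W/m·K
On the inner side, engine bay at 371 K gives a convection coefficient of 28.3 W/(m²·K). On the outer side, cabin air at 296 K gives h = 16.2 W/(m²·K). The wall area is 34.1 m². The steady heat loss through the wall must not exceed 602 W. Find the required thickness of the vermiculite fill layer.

Treating each layer as a thermal resistance in series:
R_inner film = 1/(h_i·A) = 1/(28.3×34.1) = 0.001036 K/W
R_stainless steel = L/(kA) = 0.0057/(16.5×34.1) = 1.013×10^-5 K/W
R_plywood = L/(kA) = 0.22/(0.125×34.1) = 0.05161 K/W
R_outer film = 1/(h_o·A) = 1/(16.2×34.1) = 0.00181 K/W
Sum of the known resistances R_other = 0.05447 K/W
Required total resistance R_tot = ΔT/Q_allow = 75/602 = 0.1246 K/W
R_vermiculite fill = R_tot − R_other = 0.07012 K/W
L = R·k·A = 0.07012×0.0643×34.1

L ≈ 154 mm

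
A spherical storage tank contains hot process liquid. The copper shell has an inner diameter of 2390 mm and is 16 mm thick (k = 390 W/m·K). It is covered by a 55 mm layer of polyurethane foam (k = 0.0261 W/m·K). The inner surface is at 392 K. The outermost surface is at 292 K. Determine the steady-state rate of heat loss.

Each spherical layer contributes R = (1/r_i − 1/r_o)/(4πk):
R_copper shell = (1/1.195 − 1/1.211)/(4π×390) = 2.256×10^-6 K/W
R_polyurethane foam = (1/1.211 − 1/1.266)/(4π×0.0261) = 0.1094 K/W
R_total = 0.1094 K/W
Q = ΔT/R_total = 100/0.1094

Q ≈ 914 W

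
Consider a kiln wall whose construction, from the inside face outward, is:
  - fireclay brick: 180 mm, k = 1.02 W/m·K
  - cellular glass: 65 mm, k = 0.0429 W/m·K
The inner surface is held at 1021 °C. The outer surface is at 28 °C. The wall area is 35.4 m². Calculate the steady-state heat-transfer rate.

Treating each layer as a thermal resistance in series:
R_fireclay brick = L/(kA) = 0.18/(1.02×35.4) = 0.004985 K/W
R_cellular glass = L/(kA) = 0.065/(0.0429×35.4) = 0.0428 K/W
R_total = 0.04779 K/W
Q = ΔT / R_total = 993 / 0.04779

Q ≈ 20800 W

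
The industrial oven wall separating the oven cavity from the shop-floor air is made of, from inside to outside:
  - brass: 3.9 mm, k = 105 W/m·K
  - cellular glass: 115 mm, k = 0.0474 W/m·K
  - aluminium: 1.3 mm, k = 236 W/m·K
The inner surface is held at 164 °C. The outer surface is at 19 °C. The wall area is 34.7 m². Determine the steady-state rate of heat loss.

Q ≈ 2070 W

Series thermal resistances:
R_brass = L/(kA) = 0.0039/(105×34.7) = 1.07×10^-6 K/W
R_cellular glass = L/(kA) = 0.115/(0.0474×34.7) = 0.06992 K/W
R_aluminium = L/(kA) = 0.0013/(236×34.7) = 1.587×10^-7 K/W
R_total = 0.06992 K/W
Q = ΔT / R_total = 145 / 0.06992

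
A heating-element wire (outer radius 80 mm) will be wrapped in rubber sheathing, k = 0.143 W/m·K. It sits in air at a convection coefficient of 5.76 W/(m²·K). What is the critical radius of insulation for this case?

For a cylinder r_cr = k/h = 0.143/5.76
r_cr = 24.8 mm; since the bare radius (80 mm) is above r_cr, any added insulation will reduce heat loss.

r_cr ≈ 24.8 mm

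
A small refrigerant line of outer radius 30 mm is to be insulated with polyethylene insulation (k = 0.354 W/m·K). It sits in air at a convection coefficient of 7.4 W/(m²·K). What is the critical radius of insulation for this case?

For a cylinder r_cr = k/h = 0.354/7.4
r_cr = 47.8 mm; since the bare radius (30 mm) is below r_cr, adding a thin layer of insulation will *increase* heat loss.

r_cr ≈ 47.8 mm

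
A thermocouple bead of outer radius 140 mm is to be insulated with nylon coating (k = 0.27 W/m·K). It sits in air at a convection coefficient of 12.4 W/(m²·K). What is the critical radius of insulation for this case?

r_cr ≈ 43.5 mm

For a sphere r_cr = 2k/h = 2×0.27/12.4
r_cr = 43.5 mm; since the bare radius (140 mm) is above r_cr, any added insulation will reduce heat loss.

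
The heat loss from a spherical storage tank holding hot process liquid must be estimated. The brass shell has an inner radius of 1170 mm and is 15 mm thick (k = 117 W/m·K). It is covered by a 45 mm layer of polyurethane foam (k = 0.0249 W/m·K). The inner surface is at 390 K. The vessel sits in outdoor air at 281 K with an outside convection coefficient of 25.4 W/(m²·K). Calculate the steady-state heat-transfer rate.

Spherical conduction: R = (1/r_in − 1/r_out)/(4πk) per layer; series-sum.
R_brass shell = (1/1.17 − 1/1.185)/(4π×117) = 7.359×10^-6 K/W
R_polyurethane foam = (1/1.185 − 1/1.23)/(4π×0.0249) = 0.09867 K/W
R_outer film = 1/(h·4πr_o²) = 1/(25.4×4π×1.23²) = 0.002071 K/W
R_total = 0.1007 K/W
Q = ΔT/R_total = 109/0.1007

Q ≈ 1080 W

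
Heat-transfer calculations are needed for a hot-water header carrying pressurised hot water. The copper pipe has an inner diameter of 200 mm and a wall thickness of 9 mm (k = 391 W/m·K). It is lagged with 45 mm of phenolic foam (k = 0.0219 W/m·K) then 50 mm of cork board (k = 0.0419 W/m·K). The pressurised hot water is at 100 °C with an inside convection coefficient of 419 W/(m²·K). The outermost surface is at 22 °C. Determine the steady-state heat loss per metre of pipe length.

Radial resistances (cylindrical: R_cond = ln(r_o/r_i)/(2πkL), R_conv = 1/(h·2πrL)):
R_inner film = 1/(h_i·2πr₁L) = 1/(419×2π×0.1×1) = 0.003798 K/W
R_copper pipe wall = ln(109/100)/(2π×391×1) = 3.508×10^-5 K/W
R_phenolic foam = ln(154/109)/(2π×0.0219×1) = 2.512 K/W
R_cork board = ln(204/154)/(2π×0.0419×1) = 1.068 K/W
R_total = 3.583 K/W
Q = ΔT/R_total = 78/3.583

q′ ≈ 21.8 W/m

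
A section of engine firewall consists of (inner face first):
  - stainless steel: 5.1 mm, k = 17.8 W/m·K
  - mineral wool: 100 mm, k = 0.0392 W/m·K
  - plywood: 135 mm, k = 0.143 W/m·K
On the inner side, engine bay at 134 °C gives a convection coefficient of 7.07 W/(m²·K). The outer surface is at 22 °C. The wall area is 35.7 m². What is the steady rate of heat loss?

Q ≈ 1100 W

Using the resistance-network approach (series):
R_inner film = 1/(h_i·A) = 1/(7.07×35.7) = 0.003962 K/W
R_stainless steel = L/(kA) = 0.0051/(17.8×35.7) = 8.026×10^-6 K/W
R_mineral wool = L/(kA) = 0.1/(0.0392×35.7) = 0.07146 K/W
R_plywood = L/(kA) = 0.135/(0.143×35.7) = 0.02644 K/W
R_total = 0.1019 K/W
Q = ΔT / R_total = 112 / 0.1019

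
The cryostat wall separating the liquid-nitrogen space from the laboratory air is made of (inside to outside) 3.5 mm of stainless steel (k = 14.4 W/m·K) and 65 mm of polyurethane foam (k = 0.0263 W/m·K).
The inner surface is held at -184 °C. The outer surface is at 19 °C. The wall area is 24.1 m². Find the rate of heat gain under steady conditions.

Q ≈ 1980 W

Thermal resistances in series:
R_stainless steel = L/(kA) = 0.0035/(14.4×24.1) = 1.009×10^-5 K/W
R_polyurethane foam = L/(kA) = 0.065/(0.0263×24.1) = 0.1026 K/W
R_total = 0.1026 K/W
Q = ΔT / R_total = 203 / 0.1026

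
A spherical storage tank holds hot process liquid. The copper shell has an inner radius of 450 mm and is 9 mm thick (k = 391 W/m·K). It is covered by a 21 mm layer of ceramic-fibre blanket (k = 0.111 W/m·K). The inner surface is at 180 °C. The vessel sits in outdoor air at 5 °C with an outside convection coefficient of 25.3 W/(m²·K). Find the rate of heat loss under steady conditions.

Spherical conduction: R = (1/r_in − 1/r_out)/(4πk) per layer; series-sum.
R_copper shell = (1/0.45 − 1/0.459)/(4π×391) = 8.868×10^-6 K/W
R_ceramic-fibre blanket = (1/0.459 − 1/0.48)/(4π×0.111) = 0.06833 K/W
R_outer film = 1/(h·4πr_o²) = 1/(25.3×4π×0.48²) = 0.01365 K/W
R_total = 0.08199 K/W
Q = ΔT/R_total = 175/0.08199

Q ≈ 2130 W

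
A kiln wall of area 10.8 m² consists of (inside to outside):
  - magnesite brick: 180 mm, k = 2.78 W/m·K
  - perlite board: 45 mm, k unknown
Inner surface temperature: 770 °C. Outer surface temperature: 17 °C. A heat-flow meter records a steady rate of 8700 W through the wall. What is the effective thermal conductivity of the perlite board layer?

Using the resistance-network approach (series):
R_magnesite brick = L/(kA) = 0.18/(2.78×10.8) = 0.005995 K/W
Sum of known resistances R_other = 0.005995 K/W
Total R = ΔT/Q = 753/8700 = 0.08655 K/W
R_perlite board = R_total − R_other = 0.08056 K/W
k = L/(R·A) = 0.045/(0.08056×10.8)

k ≈ 0.0517 W/(m·K)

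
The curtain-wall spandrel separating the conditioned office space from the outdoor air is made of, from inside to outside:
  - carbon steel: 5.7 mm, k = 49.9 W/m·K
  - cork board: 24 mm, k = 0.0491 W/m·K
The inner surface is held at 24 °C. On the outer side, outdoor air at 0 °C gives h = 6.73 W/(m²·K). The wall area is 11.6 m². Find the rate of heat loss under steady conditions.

Model the wall as resistances in series:
R_carbon steel = L/(kA) = 0.0057/(49.9×11.6) = 9.847×10^-6 K/W
R_cork board = L/(kA) = 0.024/(0.0491×11.6) = 0.04214 K/W
R_outer film = 1/(h_o·A) = 1/(6.73×11.6) = 0.01281 K/W
R_total = 0.05496 K/W
Q = ΔT / R_total = 24 / 0.05496

Q ≈ 437 W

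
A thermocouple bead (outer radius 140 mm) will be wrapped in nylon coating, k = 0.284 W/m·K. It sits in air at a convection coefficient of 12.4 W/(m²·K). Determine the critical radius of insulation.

r_cr ≈ 45.8 mm

For a sphere r_cr = 2k/h = 2×0.284/12.4
r_cr = 45.8 mm; since the bare radius (140 mm) is above r_cr, any added insulation will reduce heat loss.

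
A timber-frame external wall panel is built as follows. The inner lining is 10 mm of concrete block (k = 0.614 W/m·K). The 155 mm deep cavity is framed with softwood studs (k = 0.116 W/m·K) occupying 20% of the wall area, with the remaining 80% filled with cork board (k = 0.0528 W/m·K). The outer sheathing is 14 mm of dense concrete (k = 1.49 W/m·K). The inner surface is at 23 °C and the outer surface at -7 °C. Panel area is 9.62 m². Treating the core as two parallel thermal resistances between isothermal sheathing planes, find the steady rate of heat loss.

Q ≈ 121 W

Sheathing layers in series; stud and cavity paths in parallel between them.
R_inner = 0.01/(0.614×9.62) = 0.001693 K/W
R_stud  = 0.155/(0.116×0.2×9.62) = 0.6945 K/W
R_cav   = 0.155/(0.0528×0.8×9.62) = 0.3814 K/W
1/R_core = 1/R_stud + 1/R_cav → R_core = 0.2462 K/W
R_outer = 0.014/(1.49×9.62) = 9.767×10^-4 K/W
R_total = 0.2489 K/W
Q = ΔT/R_total = 30/0.2489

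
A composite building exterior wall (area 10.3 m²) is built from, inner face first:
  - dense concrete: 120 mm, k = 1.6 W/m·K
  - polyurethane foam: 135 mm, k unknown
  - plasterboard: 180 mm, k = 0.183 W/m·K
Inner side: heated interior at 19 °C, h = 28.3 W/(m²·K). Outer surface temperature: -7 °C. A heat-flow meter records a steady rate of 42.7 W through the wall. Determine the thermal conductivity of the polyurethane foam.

Using the resistance-network approach (series):
R_inner film = 1/(h_i·A) = 1/(28.3×10.3) = 0.003431 K/W
R_dense concrete = L/(kA) = 0.12/(1.6×10.3) = 0.007282 K/W
R_plasterboard = L/(kA) = 0.18/(0.183×10.3) = 0.0955 K/W
Sum of known resistances R_other = 0.1062 K/W
Total R = ΔT/Q = 26/42.7 = 0.6089 K/W
R_polyurethane foam = R_total − R_other = 0.5027 K/W
k = L/(R·A) = 0.135/(0.5027×10.3)

k ≈ 0.0261 W/(m·K)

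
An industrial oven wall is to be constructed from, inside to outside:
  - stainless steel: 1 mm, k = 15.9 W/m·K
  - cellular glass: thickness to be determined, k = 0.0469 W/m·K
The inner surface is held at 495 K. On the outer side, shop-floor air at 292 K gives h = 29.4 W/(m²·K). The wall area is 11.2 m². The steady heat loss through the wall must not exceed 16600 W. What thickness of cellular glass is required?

L ≈ 4.83 mm

Series thermal resistances:
R_stainless steel = L/(kA) = 0.001/(15.9×11.2) = 5.615×10^-6 K/W
R_outer film = 1/(h_o·A) = 1/(29.4×11.2) = 0.003037 K/W
Sum of the known resistances R_other = 0.003043 K/W
Required total resistance R_tot = ΔT/Q_allow = 203/16600 = 0.01223 K/W
R_cellular glass = R_tot − R_other = 0.009186 K/W
L = R·k·A = 0.009186×0.0469×11.2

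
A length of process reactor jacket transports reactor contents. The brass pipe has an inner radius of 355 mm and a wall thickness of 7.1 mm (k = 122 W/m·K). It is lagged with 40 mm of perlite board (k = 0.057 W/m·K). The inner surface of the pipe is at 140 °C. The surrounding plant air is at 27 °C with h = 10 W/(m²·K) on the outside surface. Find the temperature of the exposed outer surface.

T ≈ 40.5 °C

Treating each annulus and film as a series resistance:
R_brass pipe wall = ln(362.1/355)/(2π×122×1) = 2.583×10^-5 K/W
R_perlite board = ln(402.1/362.1)/(2π×0.057×1) = 0.2926 K/W
R_outer film = 1/(h_o·2πr_oL) = 1/(10×2π×0.4021×1) = 0.03958 K/W
R_total = 0.3322 K/W
Q = ΔT/R_total = 113/0.3322
Q = 340 W/m
T_interface = T_inner − Q·ΣR(inner→interface) = 140 − 340×0.2926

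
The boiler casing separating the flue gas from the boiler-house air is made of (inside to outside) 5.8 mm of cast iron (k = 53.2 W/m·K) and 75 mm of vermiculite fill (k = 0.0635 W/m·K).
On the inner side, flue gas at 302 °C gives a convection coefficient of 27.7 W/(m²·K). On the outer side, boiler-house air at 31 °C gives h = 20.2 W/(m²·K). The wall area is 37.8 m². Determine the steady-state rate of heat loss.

Q ≈ 8090 W

Series thermal resistances:
R_inner film = 1/(h_i·A) = 1/(27.7×37.8) = 9.551×10^-4 K/W
R_cast iron = L/(kA) = 0.0058/(53.2×37.8) = 2.884×10^-6 K/W
R_vermiculite fill = L/(kA) = 0.075/(0.0635×37.8) = 0.03125 K/W
R_outer film = 1/(h_o·A) = 1/(20.2×37.8) = 0.00131 K/W
R_total = 0.03351 K/W
Q = ΔT / R_total = 271 / 0.03351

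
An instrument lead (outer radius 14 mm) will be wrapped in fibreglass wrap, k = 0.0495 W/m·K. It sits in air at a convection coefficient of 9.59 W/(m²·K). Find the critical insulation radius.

For a cylinder r_cr = k/h = 0.0495/9.59
r_cr = 5.16 mm; since the bare radius (14 mm) is above r_cr, any added insulation will reduce heat loss.

r_cr ≈ 5.16 mm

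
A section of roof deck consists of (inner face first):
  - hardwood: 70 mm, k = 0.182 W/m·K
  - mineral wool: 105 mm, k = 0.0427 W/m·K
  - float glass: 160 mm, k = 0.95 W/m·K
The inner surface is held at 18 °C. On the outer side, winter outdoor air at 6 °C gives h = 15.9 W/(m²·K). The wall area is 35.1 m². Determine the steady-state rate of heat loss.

Thermal resistances in series:
R_hardwood = L/(kA) = 0.07/(0.182×35.1) = 0.01096 K/W
R_mineral wool = L/(kA) = 0.105/(0.0427×35.1) = 0.07006 K/W
R_float glass = L/(kA) = 0.16/(0.95×35.1) = 0.004798 K/W
R_outer film = 1/(h_o·A) = 1/(15.9×35.1) = 0.001792 K/W
R_total = 0.08761 K/W
Q = ΔT / R_total = 12 / 0.08761

Q ≈ 137 W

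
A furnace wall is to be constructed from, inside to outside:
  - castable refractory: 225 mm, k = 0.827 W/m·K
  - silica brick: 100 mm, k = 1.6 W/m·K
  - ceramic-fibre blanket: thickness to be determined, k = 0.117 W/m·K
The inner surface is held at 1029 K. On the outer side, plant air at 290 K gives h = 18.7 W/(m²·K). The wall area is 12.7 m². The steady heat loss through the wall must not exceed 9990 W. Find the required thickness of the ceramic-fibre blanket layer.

Using the resistance-network approach (series):
R_castable refractory = L/(kA) = 0.225/(0.827×12.7) = 0.02142 K/W
R_silica brick = L/(kA) = 0.1/(1.6×12.7) = 0.004921 K/W
R_outer film = 1/(h_o·A) = 1/(18.7×12.7) = 0.004211 K/W
Sum of the known resistances R_other = 0.03055 K/W
Required total resistance R_tot = ΔT/Q_allow = 739/9990 = 0.07397 K/W
R_ceramic-fibre blanket = R_tot − R_other = 0.04342 K/W
L = R·k·A = 0.04342×0.117×12.7

L ≈ 64.5 mm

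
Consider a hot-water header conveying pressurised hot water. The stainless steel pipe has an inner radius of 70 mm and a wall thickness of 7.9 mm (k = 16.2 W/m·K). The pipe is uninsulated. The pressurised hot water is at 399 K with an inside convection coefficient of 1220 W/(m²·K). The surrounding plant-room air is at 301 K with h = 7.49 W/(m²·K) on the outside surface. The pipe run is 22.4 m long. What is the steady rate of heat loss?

Q ≈ 7960 W

For a radial system each layer contributes R = ln(r_out/r_in)/(2πkL); films add R = 1/(hA).
R_inner film = 1/(h_i·2πr₁L) = 1/(1220×2π×0.07×22.4) = 8.32×10^-5 K/W
R_stainless steel pipe wall = ln(77.9/70)/(2π×16.2×22.4) = 4.69×10^-5 K/W
R_outer film = 1/(h_o·2πr_oL) = 1/(7.49×2π×0.0779×22.4) = 0.01218 K/W
R_total = 0.01231 K/W
Q = ΔT/R_total = 98/0.01231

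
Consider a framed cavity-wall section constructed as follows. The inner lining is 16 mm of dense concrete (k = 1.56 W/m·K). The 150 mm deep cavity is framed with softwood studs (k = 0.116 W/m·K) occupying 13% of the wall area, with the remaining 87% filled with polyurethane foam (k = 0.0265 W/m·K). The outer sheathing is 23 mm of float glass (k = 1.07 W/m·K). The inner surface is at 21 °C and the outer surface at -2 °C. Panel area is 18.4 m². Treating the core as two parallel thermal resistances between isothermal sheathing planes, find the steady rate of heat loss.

Sheathing layers in series; stud and cavity paths in parallel between them.
R_inner = 0.016/(1.56×18.4) = 5.574×10^-4 K/W
R_stud  = 0.15/(0.116×0.13×18.4) = 0.5406 K/W
R_cav   = 0.15/(0.0265×0.87×18.4) = 0.3536 K/W
1/R_core = 1/R_stud + 1/R_cav → R_core = 0.2138 K/W
R_outer = 0.023/(1.07×18.4) = 0.001168 K/W
R_total = 0.2155 K/W
Q = ΔT/R_total = 23/0.2155

Q ≈ 107 W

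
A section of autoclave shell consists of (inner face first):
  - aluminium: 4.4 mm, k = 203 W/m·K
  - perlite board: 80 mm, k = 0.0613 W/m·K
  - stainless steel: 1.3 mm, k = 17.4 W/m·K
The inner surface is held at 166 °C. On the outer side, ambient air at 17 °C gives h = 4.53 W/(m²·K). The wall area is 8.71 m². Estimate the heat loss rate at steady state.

Thermal resistances in series:
R_aluminium = L/(kA) = 0.0044/(203×8.71) = 2.489×10^-6 K/W
R_perlite board = L/(kA) = 0.08/(0.0613×8.71) = 0.1498 K/W
R_stainless steel = L/(kA) = 0.0013/(17.4×8.71) = 8.578×10^-6 K/W
R_outer film = 1/(h_o·A) = 1/(4.53×8.71) = 0.02534 K/W
R_total = 0.1752 K/W
Q = ΔT / R_total = 149 / 0.1752

Q ≈ 851 W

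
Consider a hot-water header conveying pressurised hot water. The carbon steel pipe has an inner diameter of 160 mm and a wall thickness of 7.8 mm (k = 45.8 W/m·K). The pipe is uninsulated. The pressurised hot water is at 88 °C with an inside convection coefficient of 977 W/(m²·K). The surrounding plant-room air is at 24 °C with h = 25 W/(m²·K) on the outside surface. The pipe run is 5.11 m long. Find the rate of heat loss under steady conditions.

Treating each annulus and film as a series resistance:
R_inner film = 1/(h_i·2πr₁L) = 1/(977×2π×0.08×5.11) = 3.985×10^-4 K/W
R_carbon steel pipe wall = ln(87.8/80)/(2π×45.8×5.11) = 6.327×10^-5 K/W
R_outer film = 1/(h_o·2πr_oL) = 1/(25×2π×0.0878×5.11) = 0.01419 K/W
R_total = 0.01465 K/W
Q = ΔT/R_total = 64/0.01465

Q ≈ 4370 W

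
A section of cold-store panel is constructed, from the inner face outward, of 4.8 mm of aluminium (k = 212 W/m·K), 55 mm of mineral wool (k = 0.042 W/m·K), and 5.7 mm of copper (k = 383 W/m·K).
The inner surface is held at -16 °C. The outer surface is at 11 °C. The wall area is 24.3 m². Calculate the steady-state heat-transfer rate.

Thermal resistances in series:
R_aluminium = L/(kA) = 0.0048/(212×24.3) = 9.317×10^-7 K/W
R_mineral wool = L/(kA) = 0.055/(0.042×24.3) = 0.05389 K/W
R_copper = L/(kA) = 0.0057/(383×24.3) = 6.124×10^-7 K/W
R_total = 0.05389 K/W
Q = ΔT / R_total = 27 / 0.05389

Q ≈ 501 W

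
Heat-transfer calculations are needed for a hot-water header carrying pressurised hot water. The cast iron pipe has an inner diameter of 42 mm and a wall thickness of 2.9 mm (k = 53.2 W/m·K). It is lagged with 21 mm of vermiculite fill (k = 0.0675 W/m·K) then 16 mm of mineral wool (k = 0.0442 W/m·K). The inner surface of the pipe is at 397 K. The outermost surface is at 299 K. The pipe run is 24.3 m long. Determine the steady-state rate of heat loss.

Q ≈ 921 W

Radial resistances (cylindrical: R_cond = ln(r_o/r_i)/(2πkL), R_conv = 1/(h·2πrL)):
R_cast iron pipe wall = ln(23.9/21)/(2π×53.2×24.3) = 1.593×10^-5 K/W
R_vermiculite fill = ln(44.9/23.9)/(2π×0.0675×24.3) = 0.06118 K/W
R_mineral wool = ln(60.9/44.9)/(2π×0.0442×24.3) = 0.04516 K/W
R_total = 0.1064 K/W
Q = ΔT/R_total = 98/0.1064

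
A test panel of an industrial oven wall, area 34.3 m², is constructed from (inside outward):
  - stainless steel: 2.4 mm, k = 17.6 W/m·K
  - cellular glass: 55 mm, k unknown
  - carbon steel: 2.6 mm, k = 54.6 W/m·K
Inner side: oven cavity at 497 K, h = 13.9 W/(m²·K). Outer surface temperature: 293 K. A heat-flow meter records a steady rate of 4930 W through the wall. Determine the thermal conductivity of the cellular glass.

k ≈ 0.0408 W/(m·K)

Series thermal resistances:
R_inner film = 1/(h_i·A) = 1/(13.9×34.3) = 0.002097 K/W
R_stainless steel = L/(kA) = 0.0024/(17.6×34.3) = 3.976×10^-6 K/W
R_carbon steel = L/(kA) = 0.0026/(54.6×34.3) = 1.388×10^-6 K/W
Sum of known resistances R_other = 0.002103 K/W
Total R = ΔT/Q = 204/4930 = 0.04138 K/W
R_cellular glass = R_total − R_other = 0.03928 K/W
k = L/(R·A) = 0.055/(0.03928×34.3)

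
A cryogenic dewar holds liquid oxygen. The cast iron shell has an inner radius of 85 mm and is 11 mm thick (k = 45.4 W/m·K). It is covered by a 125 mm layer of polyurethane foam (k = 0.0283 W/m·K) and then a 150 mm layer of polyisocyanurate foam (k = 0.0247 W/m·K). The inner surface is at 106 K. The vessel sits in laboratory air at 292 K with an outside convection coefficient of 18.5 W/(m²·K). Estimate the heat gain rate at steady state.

For a spherical shell R = (1/r₁ − 1/r₂)/(4πk); film R = 1/(h·4πr²). In series:
R_cast iron shell = (1/0.085 − 1/0.096)/(4π×45.4) = 0.002363 K/W
R_polyurethane foam = (1/0.096 − 1/0.221)/(4π×0.0283) = 16.57 K/W
R_polyisocyanurate foam = (1/0.221 − 1/0.371)/(4π×0.0247) = 5.894 K/W
R_outer film = 1/(h·4πr_o²) = 1/(18.5×4π×0.371²) = 0.03125 K/W
R_total = 22.49 K/W
Q = ΔT/R_total = 186/22.49

Q ≈ 8.27 W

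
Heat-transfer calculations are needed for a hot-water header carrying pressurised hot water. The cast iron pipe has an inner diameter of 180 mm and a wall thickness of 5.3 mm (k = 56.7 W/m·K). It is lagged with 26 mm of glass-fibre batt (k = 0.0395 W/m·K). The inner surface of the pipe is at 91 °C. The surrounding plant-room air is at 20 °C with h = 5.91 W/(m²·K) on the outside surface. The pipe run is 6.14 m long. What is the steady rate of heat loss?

Treating each annulus and film as a series resistance:
R_cast iron pipe wall = ln(95.3/90)/(2π×56.7×6.14) = 2.616×10^-5 K/W
R_glass-fibre batt = ln(121.3/95.3)/(2π×0.0395×6.14) = 0.1583 K/W
R_outer film = 1/(h_o·2πr_oL) = 1/(5.91×2π×0.1213×6.14) = 0.03616 K/W
R_total = 0.1945 K/W
Q = ΔT/R_total = 71/0.1945

Q ≈ 365 W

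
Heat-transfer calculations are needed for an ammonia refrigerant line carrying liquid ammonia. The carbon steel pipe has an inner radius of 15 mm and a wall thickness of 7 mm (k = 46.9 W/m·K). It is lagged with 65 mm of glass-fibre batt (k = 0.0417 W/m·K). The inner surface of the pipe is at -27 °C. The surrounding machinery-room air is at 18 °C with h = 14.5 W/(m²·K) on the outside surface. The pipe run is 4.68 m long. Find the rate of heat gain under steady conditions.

Per-layer cylindrical resistances, series-summed:
R_carbon steel pipe wall = ln(22/15)/(2π×46.9×4.68) = 2.777×10^-4 K/W
R_glass-fibre batt = ln(87/22)/(2π×0.0417×4.68) = 1.121 K/W
R_outer film = 1/(h_o·2πr_oL) = 1/(14.5×2π×0.087×4.68) = 0.02696 K/W
R_total = 1.148 K/W
Q = ΔT/R_total = 45/1.148

Q ≈ 39.2 W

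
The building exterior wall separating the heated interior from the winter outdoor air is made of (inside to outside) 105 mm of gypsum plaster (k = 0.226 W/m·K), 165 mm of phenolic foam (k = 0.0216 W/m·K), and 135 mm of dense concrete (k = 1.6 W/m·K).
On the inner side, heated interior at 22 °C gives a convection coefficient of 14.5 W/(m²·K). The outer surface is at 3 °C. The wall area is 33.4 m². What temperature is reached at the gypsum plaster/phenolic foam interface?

T ≈ 20.8 °C

Model the wall as resistances in series:
R_inner film = 1/(h_i·A) = 1/(14.5×33.4) = 0.002065 K/W
R_gypsum plaster = L/(kA) = 0.105/(0.226×33.4) = 0.01391 K/W
R_phenolic foam = L/(kA) = 0.165/(0.0216×33.4) = 0.2287 K/W
R_dense concrete = L/(kA) = 0.135/(1.6×33.4) = 0.002526 K/W
R_total = 0.2472 K/W;  Q = ΔT/R_total = 19/0.2472 = 76.86 W
T_interface = T_inner − Q·ΣR(inner→interface) = 22 − 76.9×0.01598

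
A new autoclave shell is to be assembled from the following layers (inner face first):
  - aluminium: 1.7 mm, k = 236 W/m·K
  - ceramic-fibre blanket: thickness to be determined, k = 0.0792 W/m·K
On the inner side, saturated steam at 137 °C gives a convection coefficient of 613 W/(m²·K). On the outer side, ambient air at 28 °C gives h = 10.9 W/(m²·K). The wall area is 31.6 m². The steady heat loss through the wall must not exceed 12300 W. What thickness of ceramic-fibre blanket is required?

Thermal resistances in series:
R_inner film = 1/(h_i·A) = 1/(613×31.6) = 5.162×10^-5 K/W
R_aluminium = L/(kA) = 0.0017/(236×31.6) = 2.28×10^-7 K/W
R_outer film = 1/(h_o·A) = 1/(10.9×31.6) = 0.002903 K/W
Sum of the known resistances R_other = 0.002955 K/W
Required total resistance R_tot = ΔT/Q_allow = 109/12300 = 0.008862 K/W
R_ceramic-fibre blanket = R_tot − R_other = 0.005907 K/W
L = R·k·A = 0.005907×0.0792×31.6

L ≈ 14.8 mm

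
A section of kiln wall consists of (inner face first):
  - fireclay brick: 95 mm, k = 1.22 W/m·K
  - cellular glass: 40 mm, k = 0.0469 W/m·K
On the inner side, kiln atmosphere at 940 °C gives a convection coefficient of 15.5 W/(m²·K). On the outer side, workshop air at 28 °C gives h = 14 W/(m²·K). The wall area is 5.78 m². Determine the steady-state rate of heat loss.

Model the wall as resistances in series:
R_inner film = 1/(h_i·A) = 1/(15.5×5.78) = 0.01116 K/W
R_fireclay brick = L/(kA) = 0.095/(1.22×5.78) = 0.01347 K/W
R_cellular glass = L/(kA) = 0.04/(0.0469×5.78) = 0.1476 K/W
R_outer film = 1/(h_o·A) = 1/(14×5.78) = 0.01236 K/W
R_total = 0.1845 K/W
Q = ΔT / R_total = 912 / 0.1845

Q ≈ 4940 W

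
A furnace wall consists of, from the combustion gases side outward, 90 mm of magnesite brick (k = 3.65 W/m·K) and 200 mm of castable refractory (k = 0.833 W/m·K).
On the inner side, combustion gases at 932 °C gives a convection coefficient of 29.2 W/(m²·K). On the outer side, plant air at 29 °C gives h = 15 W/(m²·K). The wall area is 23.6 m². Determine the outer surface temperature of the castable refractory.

T ≈ 194 °C

Treating each layer as a thermal resistance in series:
R_inner film = 1/(h_i·A) = 1/(29.2×23.6) = 0.001451 K/W
R_magnesite brick = L/(kA) = 0.09/(3.65×23.6) = 0.001045 K/W
R_castable refractory = L/(kA) = 0.2/(0.833×23.6) = 0.01017 K/W
R_outer film = 1/(h_o·A) = 1/(15×23.6) = 0.002825 K/W
R_total = 0.01549 K/W;  Q = ΔT/R_total = 903/0.01549 = 58280 W
T_interface = T_inner − Q·ΣR(inner→interface) = 932 − 58300×0.01267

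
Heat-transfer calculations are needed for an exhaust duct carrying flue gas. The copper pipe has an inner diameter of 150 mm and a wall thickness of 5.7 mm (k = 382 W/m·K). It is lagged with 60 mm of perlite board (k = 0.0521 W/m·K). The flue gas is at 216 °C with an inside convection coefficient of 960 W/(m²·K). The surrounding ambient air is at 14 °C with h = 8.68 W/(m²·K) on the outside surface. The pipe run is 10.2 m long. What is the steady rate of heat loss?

Per-layer cylindrical resistances, series-summed:
R_inner film = 1/(h_i·2πr₁L) = 1/(960×2π×0.075×10.2) = 2.167×10^-4 K/W
R_copper pipe wall = ln(80.7/75)/(2π×382×10.2) = 2.992×10^-6 K/W
R_perlite board = ln(140.7/80.7)/(2π×0.0521×10.2) = 0.1665 K/W
R_outer film = 1/(h_o·2πr_oL) = 1/(8.68×2π×0.1407×10.2) = 0.01278 K/W
R_total = 0.1795 K/W
Q = ΔT/R_total = 202/0.1795

Q ≈ 1130 W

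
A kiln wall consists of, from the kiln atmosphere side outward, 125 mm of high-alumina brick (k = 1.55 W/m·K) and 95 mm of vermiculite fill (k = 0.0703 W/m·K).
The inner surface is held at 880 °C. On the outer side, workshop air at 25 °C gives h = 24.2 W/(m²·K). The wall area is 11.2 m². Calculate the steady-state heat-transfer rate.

Q ≈ 6500 W

Model the wall as resistances in series:
R_high-alumina brick = L/(kA) = 0.125/(1.55×11.2) = 0.0072 K/W
R_vermiculite fill = L/(kA) = 0.095/(0.0703×11.2) = 0.1207 K/W
R_outer film = 1/(h_o·A) = 1/(24.2×11.2) = 0.003689 K/W
R_total = 0.1315 K/W
Q = ΔT / R_total = 855 / 0.1315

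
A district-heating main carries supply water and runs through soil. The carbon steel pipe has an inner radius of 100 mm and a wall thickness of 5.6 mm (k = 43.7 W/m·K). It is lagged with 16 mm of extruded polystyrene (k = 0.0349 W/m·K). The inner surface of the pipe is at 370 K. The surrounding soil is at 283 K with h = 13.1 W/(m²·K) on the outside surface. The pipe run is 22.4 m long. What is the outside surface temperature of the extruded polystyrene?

Radial resistances (cylindrical: R_cond = ln(r_o/r_i)/(2πkL), R_conv = 1/(h·2πrL)):
R_carbon steel pipe wall = ln(105.6/100)/(2π×43.7×22.4) = 8.859×10^-6 K/W
R_extruded polystyrene = ln(121.6/105.6)/(2π×0.0349×22.4) = 0.02872 K/W
R_outer film = 1/(h_o·2πr_oL) = 1/(13.1×2π×0.1216×22.4) = 0.00446 K/W
R_total = 0.03319 K/W
Q = ΔT/R_total = 87/0.03319
Q = 2620 W
T_interface = T_inner − Q·ΣR(inner→interface) = 370 − 2620×0.02873

T ≈ 295 K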